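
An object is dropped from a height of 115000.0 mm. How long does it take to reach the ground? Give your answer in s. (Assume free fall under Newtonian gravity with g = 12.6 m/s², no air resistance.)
t = √(2h/g) (with unit conversion) = 4.272 s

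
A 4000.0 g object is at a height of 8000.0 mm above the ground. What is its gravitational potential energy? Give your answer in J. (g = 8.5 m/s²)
PE = mgh = 4 kg × 8.5 m/s² × 8 m = 272 J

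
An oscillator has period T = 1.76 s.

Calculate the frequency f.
f = 1/T = 1/1.76 = 0.5682 Hz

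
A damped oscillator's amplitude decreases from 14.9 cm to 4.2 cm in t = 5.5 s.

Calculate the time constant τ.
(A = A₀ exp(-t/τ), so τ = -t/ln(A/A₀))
A/A₀ = 4.2/14.9 = 0.2819; ln(A/A₀) = -1.266
τ = −t/ln(A/A₀) = −5.5/-1.266 = 4.343 s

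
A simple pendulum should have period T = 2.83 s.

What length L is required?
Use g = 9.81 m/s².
T = 2π√(L/g) → L = g(T/2π)² = 9.81×(2.83/2π)² = 1.99 m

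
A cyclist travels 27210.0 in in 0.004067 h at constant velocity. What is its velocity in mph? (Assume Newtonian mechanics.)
v = d/t (with unit conversion) = 105.6 mph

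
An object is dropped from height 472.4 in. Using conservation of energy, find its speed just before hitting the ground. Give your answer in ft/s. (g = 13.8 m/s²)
mgh = ½mv² → v = √(2gh) = √(2×13.8×12) = 18.2 m/s = 59.71 ft/s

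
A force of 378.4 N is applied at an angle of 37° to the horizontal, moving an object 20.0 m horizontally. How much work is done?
W = Fd cosθ = 378.4×20.0×cos(37°) = 6044.1 J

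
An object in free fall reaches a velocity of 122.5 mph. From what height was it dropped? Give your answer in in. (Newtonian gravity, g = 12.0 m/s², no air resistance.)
h = v²/(2g) (with unit conversion) = 4919.0 in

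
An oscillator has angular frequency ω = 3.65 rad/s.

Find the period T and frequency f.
T = 2π/ω = 2π/3.65 = 1.721 s; f = ω/2π = 0.5809 Hz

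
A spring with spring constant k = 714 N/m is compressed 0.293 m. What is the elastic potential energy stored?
PE = ½kx² = ½×714×0.293² = 30.65 J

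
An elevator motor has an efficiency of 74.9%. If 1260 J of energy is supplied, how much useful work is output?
W_out = η × W_in = 0.749 × 1260 = 943.74 J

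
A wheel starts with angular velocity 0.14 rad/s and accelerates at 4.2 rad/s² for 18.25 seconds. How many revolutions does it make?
θ = ω₀t + ½αt² = 0.14×18.25 + ½×4.2×18.25² = 701.99 rad
Revolutions = θ/(2π) = 701.99/(2π) = 111.72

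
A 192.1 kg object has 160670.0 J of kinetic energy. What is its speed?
KE = ½mv² → v = √(2KE/m) = √(2×160670.0/192.1) = 40.9 m/s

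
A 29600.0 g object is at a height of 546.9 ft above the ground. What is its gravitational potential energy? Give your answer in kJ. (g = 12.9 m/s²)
PE = mgh = 29.6 kg × 12.9 m/s² × 166.7 m = 6.365e+04 J = 63.65 kJ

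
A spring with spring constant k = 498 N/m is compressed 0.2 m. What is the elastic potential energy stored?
PE = ½kx² = ½×498×0.2² = 9.96 J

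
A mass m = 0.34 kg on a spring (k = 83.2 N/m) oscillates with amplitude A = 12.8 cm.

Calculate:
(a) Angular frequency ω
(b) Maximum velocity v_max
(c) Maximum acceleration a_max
ω = √(k/m) = √(83.2/0.34) = 15.64 rad/s
v_max = ωA = 15.64×0.128 = 2.002 m/s
a_max = ω²A = 15.64²×0.128 = 31.32 m/s²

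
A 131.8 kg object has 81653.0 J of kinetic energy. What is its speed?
KE = ½mv² → v = √(2KE/m) = √(2×81653.0/131.8) = 35.2 m/s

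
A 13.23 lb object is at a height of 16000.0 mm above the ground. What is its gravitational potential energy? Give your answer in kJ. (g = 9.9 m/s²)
PE = mgh = 6.001 kg × 9.9 m/s² × 16 m = 950.6 J = 0.9506 kJ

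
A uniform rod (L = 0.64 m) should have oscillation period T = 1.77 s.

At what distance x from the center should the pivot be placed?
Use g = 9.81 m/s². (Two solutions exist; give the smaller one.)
T = 2π√((L²/12 + x²)/(gx)). Let c = T²g/(4π²) = 0.7785.
x² − cx + L²/12 = 0 → x = (c − √(c² − L²/3))/2 = 0.04664 m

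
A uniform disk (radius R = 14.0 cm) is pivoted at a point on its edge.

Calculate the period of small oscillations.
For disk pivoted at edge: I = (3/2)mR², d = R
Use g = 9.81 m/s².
I/m = (3/2)R² = 0.0294 m²; d = R = 0.14 m
T = 2π√((3/2)R²/(gR)) = 2π√(3R/(2g)) = 0.9193 s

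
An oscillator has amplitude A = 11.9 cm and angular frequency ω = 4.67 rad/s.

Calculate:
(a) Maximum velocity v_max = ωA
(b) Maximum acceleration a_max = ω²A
v_max = ωA = 4.67×0.119 = 0.5557 m/s
a_max = ω²A = 4.67²×0.119 = 2.595 m/s²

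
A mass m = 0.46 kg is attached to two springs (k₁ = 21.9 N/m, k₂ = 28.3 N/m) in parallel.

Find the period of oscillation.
k_eq = k₁+k₂ = 50.2 N/m
T = 2π√(m/k_eq) = 2π√(0.46/50.2) = 0.6015 s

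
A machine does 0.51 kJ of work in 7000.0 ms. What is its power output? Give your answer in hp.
P = W/t = 510 J / 7 s = 72.86 W = 0.0977 hp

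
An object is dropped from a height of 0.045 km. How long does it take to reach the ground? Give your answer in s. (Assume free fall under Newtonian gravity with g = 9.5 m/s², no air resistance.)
t = √(2h/g) (with unit conversion) = 3.078 s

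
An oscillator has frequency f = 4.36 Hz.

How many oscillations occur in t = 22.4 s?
n = f×t = 4.36×22.4 = 97.66 oscillations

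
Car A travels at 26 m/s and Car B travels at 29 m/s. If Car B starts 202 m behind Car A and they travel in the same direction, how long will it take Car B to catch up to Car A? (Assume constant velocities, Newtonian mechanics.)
Relative speed: v_rel = 29 - 26 = 3 m/s
Time to catch: t = d₀/v_rel = 202/3 = 67.33 s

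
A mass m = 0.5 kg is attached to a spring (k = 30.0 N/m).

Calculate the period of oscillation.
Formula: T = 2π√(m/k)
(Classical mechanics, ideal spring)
T = 2π√(m/k) = 2π√(0.5/30.0) = 0.8112 s; f = 1/T = 1.233 Hz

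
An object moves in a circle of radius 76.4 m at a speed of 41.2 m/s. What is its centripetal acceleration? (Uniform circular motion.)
a_c = v²/r = 41.2²/76.4 = 1697.44/76.4 = 22.22 m/s²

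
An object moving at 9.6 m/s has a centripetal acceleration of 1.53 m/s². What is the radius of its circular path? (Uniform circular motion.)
r = v²/a_c = 9.6²/1.53 = 60.24 m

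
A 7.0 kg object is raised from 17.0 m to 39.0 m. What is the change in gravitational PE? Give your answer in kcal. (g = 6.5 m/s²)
ΔPE = mg(h₂ − h₁) = 7 kg × 6.5 m/s² × (39 − 17) m = 1001 J = 0.2392 kcal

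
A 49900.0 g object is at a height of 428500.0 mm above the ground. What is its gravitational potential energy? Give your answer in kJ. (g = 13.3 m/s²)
PE = mgh = 49.9 kg × 13.3 m/s² × 428.5 m = 2.844e+05 J = 284.4 kJ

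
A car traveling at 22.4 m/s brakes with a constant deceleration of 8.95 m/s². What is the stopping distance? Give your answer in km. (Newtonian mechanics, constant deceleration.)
d = v₀² / (2a) (with unit conversion) = 0.02803 km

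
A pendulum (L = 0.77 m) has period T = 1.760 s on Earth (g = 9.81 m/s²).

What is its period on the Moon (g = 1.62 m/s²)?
T = 2π√(L/g), so T_moon/T_earth = √(g_earth/g_moon)
T_moon = 2π√(0.77/1.62) = 4.332 s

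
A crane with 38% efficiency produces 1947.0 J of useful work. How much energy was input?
W_in = W_out/η = 1947.0/0.38 = 5123.7 J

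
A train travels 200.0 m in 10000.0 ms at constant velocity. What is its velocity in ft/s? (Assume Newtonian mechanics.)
v = d/t (with unit conversion) = 65.62 ft/s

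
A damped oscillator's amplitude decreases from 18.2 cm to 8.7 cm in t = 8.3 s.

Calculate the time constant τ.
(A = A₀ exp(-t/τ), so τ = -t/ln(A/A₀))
A/A₀ = 8.7/18.2 = 0.478; ln(A/A₀) = -0.7381
τ = −t/ln(A/A₀) = −8.3/-0.7381 = 11.25 s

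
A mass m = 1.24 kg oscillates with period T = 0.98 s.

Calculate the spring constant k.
T = 2π√(m/k) → k = m(2π/T)² = 1.24×(2π/0.98)² = 50.97 N/m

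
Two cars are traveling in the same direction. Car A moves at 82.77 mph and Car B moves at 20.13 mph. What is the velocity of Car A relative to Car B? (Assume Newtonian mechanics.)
v_rel = v_A - v_B = 82.77 - 20.13 = 62.64 mph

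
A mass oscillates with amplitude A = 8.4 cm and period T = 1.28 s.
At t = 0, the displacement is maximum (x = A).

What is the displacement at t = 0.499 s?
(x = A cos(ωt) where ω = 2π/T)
ω = 2π/T = 2π/1.28 = 4.909 rad/s
x = A cos(ωt) = 8.4×cos(4.909×0.499) = -6.467 cm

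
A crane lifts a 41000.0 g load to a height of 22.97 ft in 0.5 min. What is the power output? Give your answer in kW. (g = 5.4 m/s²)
W = mgh = 41×5.4×7.001 = 1550 J
P = W/t = 1550/30 = 51.67 W = 0.05167 kW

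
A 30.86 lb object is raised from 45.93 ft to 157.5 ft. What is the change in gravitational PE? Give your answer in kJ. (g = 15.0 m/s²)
ΔPE = mg(h₂ − h₁) = 14 kg × 15.0 m/s² × (48.01 − 14) m = 7140 J = 7.14 kJ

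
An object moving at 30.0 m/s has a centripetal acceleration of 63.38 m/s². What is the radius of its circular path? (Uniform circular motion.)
r = v²/a_c = 30.0²/63.38 = 14.2 m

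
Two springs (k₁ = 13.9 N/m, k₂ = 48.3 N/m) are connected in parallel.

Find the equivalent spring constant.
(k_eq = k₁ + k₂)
k_eq = k₁ + k₂ = 13.9 + 48.3 = 62.2 N/m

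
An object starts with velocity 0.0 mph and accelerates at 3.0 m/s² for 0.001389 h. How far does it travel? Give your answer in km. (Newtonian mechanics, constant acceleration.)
d = v₀t + ½at² (with unit conversion) = 0.03751 km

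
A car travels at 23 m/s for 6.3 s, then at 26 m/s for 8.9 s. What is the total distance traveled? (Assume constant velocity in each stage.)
d₁ = v₁t₁ = 23 × 6.3 = 144.9 m
d₂ = v₂t₂ = 26 × 8.9 = 231.4 m
d_total = 144.9 + 231.4 = 376.3 m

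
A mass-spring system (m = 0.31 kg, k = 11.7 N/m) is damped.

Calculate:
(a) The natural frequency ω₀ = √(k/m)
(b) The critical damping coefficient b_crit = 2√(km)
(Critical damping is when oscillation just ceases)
ω₀ = √(k/m) = √(11.7/0.31) = 6.143 rad/s
b_crit = 2√(km) = 2√(11.7×0.31) = 3.809 kg/s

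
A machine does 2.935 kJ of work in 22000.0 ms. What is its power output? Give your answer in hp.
P = W/t = 2935 J / 22 s = 133.4 W = 0.1789 hp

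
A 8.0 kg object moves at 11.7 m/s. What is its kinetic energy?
KE = ½mv² = ½×8.0×11.7² = 547.56 J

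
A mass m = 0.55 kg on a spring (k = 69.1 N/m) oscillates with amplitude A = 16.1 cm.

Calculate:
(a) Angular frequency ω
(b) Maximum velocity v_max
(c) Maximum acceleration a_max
ω = √(k/m) = √(69.1/0.55) = 11.21 rad/s
v_max = ωA = 11.21×0.161 = 1.805 m/s
a_max = ω²A = 11.21²×0.161 = 20.23 m/s²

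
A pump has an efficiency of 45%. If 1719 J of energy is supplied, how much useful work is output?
W_out = η × W_in = 0.45 × 1719 = 773.55 J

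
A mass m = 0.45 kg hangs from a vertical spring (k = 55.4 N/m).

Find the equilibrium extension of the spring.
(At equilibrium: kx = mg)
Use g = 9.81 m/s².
x_eq = mg/k = 0.45×9.81/55.4 = 0.07968 m = 7.968 cm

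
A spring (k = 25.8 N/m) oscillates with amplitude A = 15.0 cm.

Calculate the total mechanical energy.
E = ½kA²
E = ½kA² = ½×25.8×(0.15)² = 0.2903 J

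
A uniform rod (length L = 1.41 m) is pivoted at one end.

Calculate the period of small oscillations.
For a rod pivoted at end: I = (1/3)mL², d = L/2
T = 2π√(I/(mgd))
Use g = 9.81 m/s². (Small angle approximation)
I/m = (1/3)L² = 0.6627 m²; d = L/2 = 0.705 m
T = 2π√(I/(mgd)) = 2π√(0.6627/(9.81×0.705)) = 1.945 s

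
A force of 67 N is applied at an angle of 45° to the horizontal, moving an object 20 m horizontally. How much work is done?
W = Fd cosθ = 67×20×cos(45°) = 947.52 J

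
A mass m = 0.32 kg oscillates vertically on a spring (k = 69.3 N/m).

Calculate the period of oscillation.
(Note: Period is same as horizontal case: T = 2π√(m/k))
T = 2π√(m/k) = 2π√(0.32/69.3) = 0.427 s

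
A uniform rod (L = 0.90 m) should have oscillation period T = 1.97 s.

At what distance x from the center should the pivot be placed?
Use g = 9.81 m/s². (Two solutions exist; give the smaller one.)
T = 2π√((L²/12 + x²)/(gx)). Let c = T²g/(4π²) = 0.9644.
x² − cx + L²/12 = 0 → x = (c − √(c² − L²/3))/2 = 0.07598 m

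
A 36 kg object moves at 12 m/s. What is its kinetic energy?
KE = ½mv² = ½×36×12² = 2592.0 J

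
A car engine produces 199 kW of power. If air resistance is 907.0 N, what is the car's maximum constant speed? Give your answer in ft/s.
P = Fv → v = P/F = 199000 W / 907 N = 219.4 m/s = 719.8 ft/s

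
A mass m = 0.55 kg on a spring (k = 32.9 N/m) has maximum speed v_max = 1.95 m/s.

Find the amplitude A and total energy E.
½mv²_max = ½kA² → A = v_max√(m/k) = 1.95×√(0.55/32.9) = 0.2521 m = 25.21 cm
E = ½mv²_max = ½×0.55×1.95² = 1.046 J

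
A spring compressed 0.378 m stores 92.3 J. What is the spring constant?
PE = ½kx² → k = 2PE/x² = 2×92.3/0.378² = 1292.0 N/m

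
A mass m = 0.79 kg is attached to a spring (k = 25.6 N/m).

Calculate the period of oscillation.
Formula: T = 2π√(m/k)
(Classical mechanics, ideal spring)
T = 2π√(m/k) = 2π√(0.79/25.6) = 1.104 s; f = 1/T = 0.906 Hz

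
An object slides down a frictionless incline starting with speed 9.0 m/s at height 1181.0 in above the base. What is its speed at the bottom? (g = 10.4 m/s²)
½mv₀² + mgh = ½mv² → v = √(v₀² + 2gh) = √(9² + 2×10.4×30) = 26.55 m/s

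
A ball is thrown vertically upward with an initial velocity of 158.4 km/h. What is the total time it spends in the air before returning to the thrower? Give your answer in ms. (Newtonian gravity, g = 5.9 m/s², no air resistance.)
t_total = 2v₀/g (with unit conversion) = 14920.0 ms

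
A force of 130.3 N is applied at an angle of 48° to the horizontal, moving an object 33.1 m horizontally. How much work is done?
W = Fd cosθ = 130.3×33.1×cos(48°) = 2885.9 J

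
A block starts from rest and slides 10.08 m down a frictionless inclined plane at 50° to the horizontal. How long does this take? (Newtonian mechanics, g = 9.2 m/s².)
a = g sin(θ) = 9.2 × sin(50°) = 7.05 m/s²
t = √(2d/a) = √(2 × 10.08 / 7.05) = 1.69 s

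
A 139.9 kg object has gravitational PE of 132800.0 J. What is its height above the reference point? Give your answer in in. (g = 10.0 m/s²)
PE = mgh → h = PE/(mg) = 1.328e+05 J / (139.9 kg × 10.0 m/s²) = 94.92 m = 3737.0 in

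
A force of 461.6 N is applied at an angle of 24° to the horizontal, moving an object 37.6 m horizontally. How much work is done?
W = Fd cosθ = 461.6×37.6×cos(24°) = 15856.0 J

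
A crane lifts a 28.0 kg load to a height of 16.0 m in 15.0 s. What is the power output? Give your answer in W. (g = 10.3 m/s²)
W = mgh = 28×10.3×16 = 4614 J
P = W/t = 4614/15 = 307.6 W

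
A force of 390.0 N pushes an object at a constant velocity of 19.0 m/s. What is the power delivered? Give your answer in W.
P = Fv = 390 N × 19 m/s = 7410 W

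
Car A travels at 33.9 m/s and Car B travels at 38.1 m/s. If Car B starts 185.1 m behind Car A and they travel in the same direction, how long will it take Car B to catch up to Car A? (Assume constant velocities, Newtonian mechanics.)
Relative speed: v_rel = 38.1 - 33.9 = 4.2 m/s
Time to catch: t = d₀/v_rel = 185.1/4.2 = 44.07 s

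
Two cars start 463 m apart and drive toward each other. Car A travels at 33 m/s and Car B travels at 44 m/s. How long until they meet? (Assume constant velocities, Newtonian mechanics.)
Combined speed: v_combined = 33 + 44 = 77 m/s
Time to meet: t = d/77 = 463/77 = 6.01 s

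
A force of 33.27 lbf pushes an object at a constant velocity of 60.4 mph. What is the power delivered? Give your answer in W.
P = Fv = 148 N × 27 m/s = 3996 W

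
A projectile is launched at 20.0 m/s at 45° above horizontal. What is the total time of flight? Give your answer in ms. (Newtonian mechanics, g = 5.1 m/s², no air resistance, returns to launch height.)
T = 2v₀sin(θ)/g (with unit conversion) = 5546.0 ms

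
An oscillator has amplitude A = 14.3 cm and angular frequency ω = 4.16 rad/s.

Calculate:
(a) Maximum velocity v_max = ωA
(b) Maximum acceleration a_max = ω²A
v_max = ωA = 4.16×0.143 = 0.5949 m/s
a_max = ω²A = 4.16²×0.143 = 2.475 m/s²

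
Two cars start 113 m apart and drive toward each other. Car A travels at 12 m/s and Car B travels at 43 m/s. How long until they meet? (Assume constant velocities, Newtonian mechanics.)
Combined speed: v_combined = 12 + 43 = 55 m/s
Time to meet: t = d/55 = 113/55 = 2.05 s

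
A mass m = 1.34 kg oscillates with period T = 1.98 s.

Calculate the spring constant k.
T = 2π√(m/k) → k = m(2π/T)² = 1.34×(2π/1.98)² = 13.49 N/m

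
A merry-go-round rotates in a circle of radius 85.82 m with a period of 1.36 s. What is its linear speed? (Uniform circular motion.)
v = 2πr/T = 2π×85.82/1.36 = 396.49 m/s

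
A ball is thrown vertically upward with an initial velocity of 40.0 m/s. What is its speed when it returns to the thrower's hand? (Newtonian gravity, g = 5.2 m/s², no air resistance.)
By conservation of energy, the ball returns at the same speed = 40.0 m/s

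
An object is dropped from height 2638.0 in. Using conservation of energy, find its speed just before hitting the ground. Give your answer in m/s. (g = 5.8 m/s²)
mgh = ½mv² → v = √(2gh) = √(2×5.8×67.01) = 27.88 m/s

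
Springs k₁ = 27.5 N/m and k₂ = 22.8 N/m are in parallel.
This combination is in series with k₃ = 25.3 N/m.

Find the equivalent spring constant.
k₁₂ = k₁ + k₂ = 50.3 N/m (parallel)
1/k_eq = 1/k₁₂ + 1/k₃ → k_eq = 16.83 N/m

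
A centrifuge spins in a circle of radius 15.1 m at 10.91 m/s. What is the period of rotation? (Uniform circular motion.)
T = 2πr/v = 2π×15.1/10.91 = 8.7 s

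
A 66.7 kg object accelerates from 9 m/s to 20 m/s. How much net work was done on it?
W_net = ΔKE = ½m(v₂² − v₁²) = ½×66.7×(20² − 9²) = 10638.65 J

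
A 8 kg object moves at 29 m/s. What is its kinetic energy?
KE = ½mv² = ½×8×29² = 3364.0 J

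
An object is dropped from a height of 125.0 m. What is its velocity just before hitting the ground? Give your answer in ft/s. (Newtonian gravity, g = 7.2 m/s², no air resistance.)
v = √(2gh) (with unit conversion) = 139.2 ft/s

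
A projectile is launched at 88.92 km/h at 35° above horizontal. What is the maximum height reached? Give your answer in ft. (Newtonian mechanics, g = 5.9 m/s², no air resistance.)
H = v₀²sin²(θ)/(2g) (with unit conversion) = 55.81 ft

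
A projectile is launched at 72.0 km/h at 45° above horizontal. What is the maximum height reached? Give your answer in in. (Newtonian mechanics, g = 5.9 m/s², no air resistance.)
H = v₀²sin²(θ)/(2g) (with unit conversion) = 667.3 in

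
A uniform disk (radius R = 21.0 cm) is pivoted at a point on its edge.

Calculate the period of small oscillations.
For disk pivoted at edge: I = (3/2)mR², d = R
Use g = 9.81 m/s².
I/m = (3/2)R² = 0.06615 m²; d = R = 0.21 m
T = 2π√((3/2)R²/(gR)) = 2π√(3R/(2g)) = 1.126 s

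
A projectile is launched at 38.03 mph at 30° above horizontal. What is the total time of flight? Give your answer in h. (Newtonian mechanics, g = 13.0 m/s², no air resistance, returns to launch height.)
T = 2v₀sin(θ)/g (with unit conversion) = 0.0003633 h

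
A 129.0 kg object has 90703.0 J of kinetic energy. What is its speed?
KE = ½mv² → v = √(2KE/m) = √(2×90703.0/129.0) = 37.5 m/s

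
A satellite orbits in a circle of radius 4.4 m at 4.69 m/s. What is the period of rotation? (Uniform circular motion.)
T = 2πr/v = 2π×4.4/4.69 = 5.89 s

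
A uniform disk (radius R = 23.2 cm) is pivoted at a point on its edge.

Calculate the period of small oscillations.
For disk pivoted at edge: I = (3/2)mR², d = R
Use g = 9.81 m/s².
I/m = (3/2)R² = 0.08074 m²; d = R = 0.232 m
T = 2π√((3/2)R²/(gR)) = 2π√(3R/(2g)) = 1.183 s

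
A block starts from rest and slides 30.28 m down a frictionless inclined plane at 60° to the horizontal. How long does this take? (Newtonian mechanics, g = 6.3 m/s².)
a = g sin(θ) = 6.3 × sin(60°) = 5.46 m/s²
t = √(2d/a) = √(2 × 30.28 / 5.46) = 3.33 s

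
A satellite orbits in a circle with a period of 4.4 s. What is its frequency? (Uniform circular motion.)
f = 1/T = 1/4.4 = 0.2273 Hz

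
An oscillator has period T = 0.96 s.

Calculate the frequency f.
f = 1/T = 1/0.96 = 1.042 Hz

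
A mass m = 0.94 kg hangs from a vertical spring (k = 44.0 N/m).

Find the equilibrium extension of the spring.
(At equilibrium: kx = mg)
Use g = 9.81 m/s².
x_eq = mg/k = 0.94×9.81/44.0 = 0.2096 m = 20.96 cm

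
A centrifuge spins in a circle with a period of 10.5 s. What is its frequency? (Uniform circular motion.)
f = 1/T = 1/10.5 = 0.0952 Hz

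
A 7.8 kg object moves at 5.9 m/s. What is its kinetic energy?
KE = ½mv² = ½×7.8×5.9² = 135.759 J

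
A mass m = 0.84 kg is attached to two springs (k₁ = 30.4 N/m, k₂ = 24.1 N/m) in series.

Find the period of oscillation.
k_eq = k₁k₂/(k₁+k₂) = 13.44 N/m
T = 2π√(m/k_eq) = 2π√(0.84/13.44) = 1.571 s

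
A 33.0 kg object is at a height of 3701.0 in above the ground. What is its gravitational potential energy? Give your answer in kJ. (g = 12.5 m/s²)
PE = mgh = 33 kg × 12.5 m/s² × 94.01 m = 3.878e+04 J = 38.78 kJ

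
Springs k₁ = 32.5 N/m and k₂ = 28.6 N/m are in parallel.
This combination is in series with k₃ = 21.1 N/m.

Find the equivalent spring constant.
k₁₂ = k₁ + k₂ = 61.1 N/m (parallel)
1/k_eq = 1/k₁₂ + 1/k₃ → k_eq = 15.68 N/m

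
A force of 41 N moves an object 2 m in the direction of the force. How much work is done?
W = Fd = 41×2 = 82.0 J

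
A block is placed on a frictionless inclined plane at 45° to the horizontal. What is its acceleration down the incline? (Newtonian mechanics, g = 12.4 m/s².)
a = g sin(θ) = 12.4 × sin(45°) = 12.4 × 0.7071 = 8.77 m/s²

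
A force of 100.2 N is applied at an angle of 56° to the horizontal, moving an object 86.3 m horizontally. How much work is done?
W = Fd cosθ = 100.2×86.3×cos(56°) = 4835.5 J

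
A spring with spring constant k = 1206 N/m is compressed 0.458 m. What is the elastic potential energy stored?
PE = ½kx² = ½×1206×0.458² = 126.5 J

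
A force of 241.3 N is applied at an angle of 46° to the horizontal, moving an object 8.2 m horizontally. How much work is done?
W = Fd cosθ = 241.3×8.2×cos(46°) = 1374.5 J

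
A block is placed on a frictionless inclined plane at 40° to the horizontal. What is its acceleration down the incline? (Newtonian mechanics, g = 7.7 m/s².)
a = g sin(θ) = 7.7 × sin(40°) = 7.7 × 0.6428 = 4.95 m/s²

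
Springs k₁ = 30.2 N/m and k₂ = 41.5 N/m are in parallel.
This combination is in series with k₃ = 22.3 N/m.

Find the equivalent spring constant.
k₁₂ = k₁ + k₂ = 71.7 N/m (parallel)
1/k_eq = 1/k₁₂ + 1/k₃ → k_eq = 17.01 N/m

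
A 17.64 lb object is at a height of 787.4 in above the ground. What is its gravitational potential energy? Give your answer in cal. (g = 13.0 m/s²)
PE = mgh = 8.001 kg × 13.0 m/s² × 20 m = 2080 J = 497.2 cal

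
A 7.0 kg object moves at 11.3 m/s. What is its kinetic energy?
KE = ½mv² = ½×7.0×11.3² = 446.915 J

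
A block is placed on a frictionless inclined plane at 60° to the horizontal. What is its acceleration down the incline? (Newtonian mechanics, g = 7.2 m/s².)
a = g sin(θ) = 7.2 × sin(60°) = 7.2 × 0.866 = 6.24 m/s²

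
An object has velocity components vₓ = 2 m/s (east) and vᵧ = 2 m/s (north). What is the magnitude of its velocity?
|v| = √(vₓ² + vᵧ²) = √(2² + 2²) = √(8) = 2.83 m/s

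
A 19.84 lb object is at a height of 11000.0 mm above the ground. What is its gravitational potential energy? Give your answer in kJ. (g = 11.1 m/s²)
PE = mgh = 8.999 kg × 11.1 m/s² × 11 m = 1099 J = 1.099 kJ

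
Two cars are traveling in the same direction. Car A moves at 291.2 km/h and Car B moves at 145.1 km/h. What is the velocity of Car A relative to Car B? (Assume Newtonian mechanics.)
v_rel = v_A - v_B = 291.2 - 145.1 = 146.1 km/h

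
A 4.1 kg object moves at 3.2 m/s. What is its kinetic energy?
KE = ½mv² = ½×4.1×3.2² = 20.992 J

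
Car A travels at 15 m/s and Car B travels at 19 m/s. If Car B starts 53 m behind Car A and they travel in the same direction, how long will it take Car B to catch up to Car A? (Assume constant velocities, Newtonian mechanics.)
Relative speed: v_rel = 19 - 15 = 4 m/s
Time to catch: t = d₀/v_rel = 53/4 = 13.25 s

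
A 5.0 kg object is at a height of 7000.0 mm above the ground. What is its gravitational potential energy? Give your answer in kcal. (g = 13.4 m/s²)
PE = mgh = 5 kg × 13.4 m/s² × 7 m = 469 J = 0.1121 kcal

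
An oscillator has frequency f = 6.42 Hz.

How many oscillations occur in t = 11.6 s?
n = f×t = 6.42×11.6 = 74.47 oscillations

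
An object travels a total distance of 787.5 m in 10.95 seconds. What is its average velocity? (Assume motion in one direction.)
v_avg = Δd / Δt = 787.5 / 10.95 = 71.92 m/s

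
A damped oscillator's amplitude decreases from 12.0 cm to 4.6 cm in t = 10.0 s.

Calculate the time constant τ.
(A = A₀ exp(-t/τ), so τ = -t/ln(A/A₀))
A/A₀ = 4.6/12.0 = 0.3833; ln(A/A₀) = -0.9589
τ = −t/ln(A/A₀) = −10.0/-0.9589 = 10.43 s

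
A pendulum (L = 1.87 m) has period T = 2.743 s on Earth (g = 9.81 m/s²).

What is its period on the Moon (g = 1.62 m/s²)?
T = 2π√(L/g), so T_moon/T_earth = √(g_earth/g_moon)
T_moon = 2π√(1.87/1.62) = 6.751 s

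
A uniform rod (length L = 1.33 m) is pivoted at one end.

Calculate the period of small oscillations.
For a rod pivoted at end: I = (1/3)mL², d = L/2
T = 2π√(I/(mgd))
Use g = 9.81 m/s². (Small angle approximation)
I/m = (1/3)L² = 0.5896 m²; d = L/2 = 0.665 m
T = 2π√(I/(mgd)) = 2π√(0.5896/(9.81×0.665)) = 1.889 s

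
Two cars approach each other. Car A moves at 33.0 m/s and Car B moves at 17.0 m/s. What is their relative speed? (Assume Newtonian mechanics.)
v_rel = v_A + v_B = 33.0 + 17.0 = 50.0 m/s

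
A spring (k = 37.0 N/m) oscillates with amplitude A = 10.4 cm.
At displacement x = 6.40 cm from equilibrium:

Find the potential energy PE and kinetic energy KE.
E_total = ½kA² = ½×37.0×(0.104)² = 0.2001 J
PE = ½kx² = ½×37.0×(0.064)² = 0.07578 J
KE = E_total − PE = 0.1243 J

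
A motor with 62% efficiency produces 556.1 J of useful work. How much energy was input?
W_in = W_out/η = 556.1/0.62 = 896.94 J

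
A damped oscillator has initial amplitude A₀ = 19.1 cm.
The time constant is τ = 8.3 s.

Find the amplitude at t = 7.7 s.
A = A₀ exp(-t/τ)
A = A₀ exp(−t/τ) = 19.1×exp(−7.7/8.3) = 7.553 cm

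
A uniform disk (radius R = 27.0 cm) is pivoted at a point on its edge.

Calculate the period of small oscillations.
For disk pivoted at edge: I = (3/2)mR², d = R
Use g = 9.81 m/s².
I/m = (3/2)R² = 0.1094 m²; d = R = 0.27 m
T = 2π√((3/2)R²/(gR)) = 2π√(3R/(2g)) = 1.277 s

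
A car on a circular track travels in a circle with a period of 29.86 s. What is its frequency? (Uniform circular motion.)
f = 1/T = 1/29.86 = 0.0335 Hz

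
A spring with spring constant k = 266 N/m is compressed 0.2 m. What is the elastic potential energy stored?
PE = ½kx² = ½×266×0.2² = 5.32 J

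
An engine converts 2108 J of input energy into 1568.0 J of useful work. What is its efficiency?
η = W_out/W_in = 1568.0/2108 = 0.7438 = 74.38%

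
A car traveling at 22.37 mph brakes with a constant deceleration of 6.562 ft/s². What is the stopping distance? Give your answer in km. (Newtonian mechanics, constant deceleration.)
d = v₀² / (2a) (with unit conversion) = 0.025 km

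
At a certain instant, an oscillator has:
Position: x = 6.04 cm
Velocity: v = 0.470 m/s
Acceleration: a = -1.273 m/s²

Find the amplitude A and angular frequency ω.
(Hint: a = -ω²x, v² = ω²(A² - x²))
a = −ω²x → ω = √(|a|/x) = √(1.273/0.0604) = 4.591 rad/s
v² = ω²(A² − x²) → A = √(x² + v²/ω²) = √(0.0604² + 0.47²/4.591²) = 0.1189 m = 11.89 cm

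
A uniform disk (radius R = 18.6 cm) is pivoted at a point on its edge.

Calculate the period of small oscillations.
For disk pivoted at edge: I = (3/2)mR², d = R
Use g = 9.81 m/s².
I/m = (3/2)R² = 0.05189 m²; d = R = 0.186 m
T = 2π√((3/2)R²/(gR)) = 2π√(3R/(2g)) = 1.06 s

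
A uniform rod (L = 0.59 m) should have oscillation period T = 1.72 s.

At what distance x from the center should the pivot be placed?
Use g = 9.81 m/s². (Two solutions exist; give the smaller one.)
T = 2π√((L²/12 + x²)/(gx)). Let c = T²g/(4π²) = 0.7351.
x² − cx + L²/12 = 0 → x = (c − √(c² − L²/3))/2 = 0.04184 m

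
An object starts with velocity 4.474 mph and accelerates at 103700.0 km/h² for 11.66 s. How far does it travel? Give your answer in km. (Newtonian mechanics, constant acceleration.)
d = v₀t + ½at² (with unit conversion) = 0.5672 km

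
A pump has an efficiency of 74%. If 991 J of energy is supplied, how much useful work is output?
W_out = η × W_in = 0.74 × 991 = 733.34 J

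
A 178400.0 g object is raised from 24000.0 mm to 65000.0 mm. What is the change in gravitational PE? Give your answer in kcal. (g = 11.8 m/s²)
ΔPE = mg(h₂ − h₁) = 178.4 kg × 11.8 m/s² × (65 − 24) m = 8.631e+04 J = 20.63 kcal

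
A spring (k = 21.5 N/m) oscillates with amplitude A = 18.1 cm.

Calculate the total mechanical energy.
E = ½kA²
E = ½kA² = ½×21.5×(0.181)² = 0.3522 J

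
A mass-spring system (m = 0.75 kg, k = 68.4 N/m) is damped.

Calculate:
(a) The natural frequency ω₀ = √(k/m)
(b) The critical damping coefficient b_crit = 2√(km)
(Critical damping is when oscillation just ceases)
ω₀ = √(k/m) = √(68.4/0.75) = 9.55 rad/s
b_crit = 2√(km) = 2√(68.4×0.75) = 14.32 kg/s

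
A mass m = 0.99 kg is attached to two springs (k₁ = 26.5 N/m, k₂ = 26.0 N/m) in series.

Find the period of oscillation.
k_eq = k₁k₂/(k₁+k₂) = 13.12 N/m
T = 2π√(m/k_eq) = 2π√(0.99/13.12) = 1.726 s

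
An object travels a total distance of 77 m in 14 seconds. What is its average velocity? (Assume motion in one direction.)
v_avg = Δd / Δt = 77 / 14 = 5.5 m/s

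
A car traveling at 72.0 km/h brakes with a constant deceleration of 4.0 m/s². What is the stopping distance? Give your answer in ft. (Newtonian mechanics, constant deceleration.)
d = v₀² / (2a) (with unit conversion) = 164.0 ft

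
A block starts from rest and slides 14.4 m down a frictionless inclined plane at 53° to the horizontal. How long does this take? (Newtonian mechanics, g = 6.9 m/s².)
a = g sin(θ) = 6.9 × sin(53°) = 5.51 m/s²
t = √(2d/a) = √(2 × 14.4 / 5.51) = 2.29 s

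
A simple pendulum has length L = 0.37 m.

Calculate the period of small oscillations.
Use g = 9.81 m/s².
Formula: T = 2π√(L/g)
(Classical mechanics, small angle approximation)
T = 2π√(L/g) = 2π√(0.37/9.81) = 1.22 s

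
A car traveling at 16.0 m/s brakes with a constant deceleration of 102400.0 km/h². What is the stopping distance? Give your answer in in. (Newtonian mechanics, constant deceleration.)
d = v₀² / (2a) (with unit conversion) = 637.8 in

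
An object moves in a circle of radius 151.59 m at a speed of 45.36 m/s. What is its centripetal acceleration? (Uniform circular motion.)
a_c = v²/r = 45.36²/151.59 = 2057.53/151.59 = 13.57 m/s²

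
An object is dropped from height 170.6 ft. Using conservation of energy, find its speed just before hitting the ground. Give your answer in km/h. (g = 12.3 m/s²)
mgh = ½mv² → v = √(2gh) = √(2×12.3×52) = 35.77 m/s = 128.8 km/h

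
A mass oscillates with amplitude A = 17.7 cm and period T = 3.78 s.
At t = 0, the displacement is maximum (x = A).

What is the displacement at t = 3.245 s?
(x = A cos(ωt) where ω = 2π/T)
ω = 2π/T = 2π/3.78 = 1.662 rad/s
x = A cos(ωt) = 17.7×cos(1.662×3.245) = 11.15 cm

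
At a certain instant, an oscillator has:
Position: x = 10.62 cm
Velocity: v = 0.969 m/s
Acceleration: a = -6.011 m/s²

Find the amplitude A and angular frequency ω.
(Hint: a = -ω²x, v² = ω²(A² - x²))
a = −ω²x → ω = √(|a|/x) = √(6.011/0.1062) = 7.523 rad/s
v² = ω²(A² − x²) → A = √(x² + v²/ω²) = √(0.1062² + 0.969²/7.523²) = 0.1669 m = 16.69 cm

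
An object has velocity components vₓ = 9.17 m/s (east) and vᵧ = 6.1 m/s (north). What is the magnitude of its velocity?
|v| = √(vₓ² + vᵧ²) = √(9.17² + 6.1²) = √(121.299) = 11.01 m/s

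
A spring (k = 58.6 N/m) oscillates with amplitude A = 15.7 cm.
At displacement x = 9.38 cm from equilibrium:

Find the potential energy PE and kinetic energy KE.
E_total = ½kA² = ½×58.6×(0.157)² = 0.7222 J
PE = ½kx² = ½×58.6×(0.0938)² = 0.2578 J
KE = E_total − PE = 0.4644 J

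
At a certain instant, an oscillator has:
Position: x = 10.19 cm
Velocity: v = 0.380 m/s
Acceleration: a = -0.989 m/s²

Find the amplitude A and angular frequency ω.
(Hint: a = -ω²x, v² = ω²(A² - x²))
a = −ω²x → ω = √(|a|/x) = √(0.989/0.1019) = 3.115 rad/s
v² = ω²(A² − x²) → A = √(x² + v²/ω²) = √(0.1019² + 0.38²/3.115²) = 0.1589 m = 15.89 cm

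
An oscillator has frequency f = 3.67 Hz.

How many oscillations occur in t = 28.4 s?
n = f×t = 3.67×28.4 = 104.2 oscillations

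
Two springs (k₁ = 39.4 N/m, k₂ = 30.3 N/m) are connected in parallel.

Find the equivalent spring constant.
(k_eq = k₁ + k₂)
k_eq = k₁ + k₂ = 39.4 + 30.3 = 69.7 N/m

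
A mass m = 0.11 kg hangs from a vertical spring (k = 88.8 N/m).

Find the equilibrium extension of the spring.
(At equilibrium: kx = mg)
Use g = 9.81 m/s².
x_eq = mg/k = 0.11×9.81/88.8 = 0.01215 m = 1.215 cm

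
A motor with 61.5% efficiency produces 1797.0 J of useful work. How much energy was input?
W_in = W_out/η = 1797.0/0.615 = 2922.0 J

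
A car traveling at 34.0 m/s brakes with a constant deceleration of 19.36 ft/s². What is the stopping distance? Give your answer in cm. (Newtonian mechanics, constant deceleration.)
d = v₀² / (2a) (with unit conversion) = 9795.0 cm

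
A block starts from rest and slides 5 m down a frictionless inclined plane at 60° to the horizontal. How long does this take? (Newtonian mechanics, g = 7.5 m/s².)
a = g sin(θ) = 7.5 × sin(60°) = 6.5 m/s²
t = √(2d/a) = √(2 × 5 / 6.5) = 1.24 s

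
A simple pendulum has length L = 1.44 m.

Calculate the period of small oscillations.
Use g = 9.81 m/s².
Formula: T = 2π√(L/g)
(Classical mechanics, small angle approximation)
T = 2π√(L/g) = 2π√(1.44/9.81) = 2.407 s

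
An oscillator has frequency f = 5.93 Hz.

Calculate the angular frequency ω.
ω = 2πf = 2π×5.93 = 37.26 rad/s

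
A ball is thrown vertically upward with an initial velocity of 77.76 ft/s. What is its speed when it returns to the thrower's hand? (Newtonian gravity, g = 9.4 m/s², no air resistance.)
By conservation of energy, the ball returns at the same speed = 77.76 ft/s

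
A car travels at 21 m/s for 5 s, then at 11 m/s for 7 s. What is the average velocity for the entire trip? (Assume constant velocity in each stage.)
d₁ = v₁t₁ = 21 × 5 = 105 m
d₂ = v₂t₂ = 11 × 7 = 77 m
d_total = 182 m, t_total = 12 s
v_avg = d_total/t_total = 182/12 = 15.17 m/s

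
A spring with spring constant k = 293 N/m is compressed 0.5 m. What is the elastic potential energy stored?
PE = ½kx² = ½×293×0.5² = 36.62 J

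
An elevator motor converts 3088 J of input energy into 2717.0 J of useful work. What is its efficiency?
η = W_out/W_in = 2717.0/3088 = 0.8799 = 87.99%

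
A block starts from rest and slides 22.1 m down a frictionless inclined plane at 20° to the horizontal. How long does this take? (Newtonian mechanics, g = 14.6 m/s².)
a = g sin(θ) = 14.6 × sin(20°) = 4.99 m/s²
t = √(2d/a) = √(2 × 22.1 / 4.99) = 2.98 s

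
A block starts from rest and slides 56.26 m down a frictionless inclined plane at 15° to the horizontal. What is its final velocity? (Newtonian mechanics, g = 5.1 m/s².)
a = g sin(θ) = 5.1 × sin(15°) = 1.32 m/s²
v = √(2ad) = √(2 × 1.32 × 56.26) = 12.19 m/s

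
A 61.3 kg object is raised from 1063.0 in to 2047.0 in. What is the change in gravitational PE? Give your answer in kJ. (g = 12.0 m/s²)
ΔPE = mg(h₂ − h₁) = 61.3 kg × 12.0 m/s² × (51.99 − 27) m = 1.839e+04 J = 18.39 kJ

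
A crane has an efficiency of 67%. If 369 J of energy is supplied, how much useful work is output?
W_out = η × W_in = 0.67 × 369 = 247.23 J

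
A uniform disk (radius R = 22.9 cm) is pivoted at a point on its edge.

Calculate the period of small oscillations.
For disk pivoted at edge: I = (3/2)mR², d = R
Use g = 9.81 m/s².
I/m = (3/2)R² = 0.07866 m²; d = R = 0.229 m
T = 2π√((3/2)R²/(gR)) = 2π√(3R/(2g)) = 1.176 s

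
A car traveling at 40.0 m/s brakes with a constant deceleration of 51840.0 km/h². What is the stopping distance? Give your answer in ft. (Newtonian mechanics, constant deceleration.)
d = v₀² / (2a) (with unit conversion) = 656.2 ft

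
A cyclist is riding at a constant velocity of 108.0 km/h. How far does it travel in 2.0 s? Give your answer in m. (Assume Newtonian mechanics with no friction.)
d = vt (with unit conversion) = 60.0 m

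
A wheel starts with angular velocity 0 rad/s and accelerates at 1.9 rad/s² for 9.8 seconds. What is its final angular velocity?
ω = ω₀ + αt = 0 + 1.9 × 9.8 = 18.62 rad/s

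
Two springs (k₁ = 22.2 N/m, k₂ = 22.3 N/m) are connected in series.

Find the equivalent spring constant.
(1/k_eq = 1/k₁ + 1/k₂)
1/k_eq = 1/22.2 + 1/22.3 = 0.089888; k_eq = 11.12 N/m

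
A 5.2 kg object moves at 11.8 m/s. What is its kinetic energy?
KE = ½mv² = ½×5.2×11.8² = 362.024 J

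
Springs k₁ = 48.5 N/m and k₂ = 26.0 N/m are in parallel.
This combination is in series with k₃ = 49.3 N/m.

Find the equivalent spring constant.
k₁₂ = k₁ + k₂ = 74.5 N/m (parallel)
1/k_eq = 1/k₁₂ + 1/k₃ → k_eq = 29.67 N/m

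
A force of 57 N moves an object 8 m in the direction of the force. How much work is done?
W = Fd = 57×8 = 456.0 J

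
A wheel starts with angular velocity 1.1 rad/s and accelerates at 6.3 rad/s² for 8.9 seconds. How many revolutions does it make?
θ = ω₀t + ½αt² = 1.1×8.9 + ½×6.3×8.9² = 259.3 rad
Revolutions = θ/(2π) = 259.3/(2π) = 41.27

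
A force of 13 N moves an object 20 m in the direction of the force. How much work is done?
W = Fd = 13×20 = 260.0 J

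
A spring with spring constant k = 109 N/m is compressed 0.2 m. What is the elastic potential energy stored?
PE = ½kx² = ½×109×0.2² = 2.18 J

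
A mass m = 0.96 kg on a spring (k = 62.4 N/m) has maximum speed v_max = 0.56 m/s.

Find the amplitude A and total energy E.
½mv²_max = ½kA² → A = v_max√(m/k) = 0.56×√(0.96/62.4) = 0.06946 m = 6.946 cm
E = ½mv²_max = ½×0.96×0.56² = 0.1505 J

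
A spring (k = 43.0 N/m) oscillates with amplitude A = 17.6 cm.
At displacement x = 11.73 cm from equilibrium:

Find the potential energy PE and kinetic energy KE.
E_total = ½kA² = ½×43.0×(0.176)² = 0.666 J
PE = ½kx² = ½×43.0×(0.1173)² = 0.2958 J
KE = E_total − PE = 0.3702 J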